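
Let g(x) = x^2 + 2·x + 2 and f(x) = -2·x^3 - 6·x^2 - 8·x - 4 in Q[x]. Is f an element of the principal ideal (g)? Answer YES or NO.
YES

In Q[x] the ideal (g) consists of all multiples of g, so f ∈ (g) iff g | f, i.e. iff the remainder of f on division by g is 0. Divide f by g (g is monic, so eliminate the leading term of the running remainder at each step):
  leading term -2·x^3: subtract (-2·x)·g(x) = -2·x^3 - 4·x^2 - 4·x, leaving -2·x^2 - 4·x - 4
  leading term -2·x^2: subtract (-2)·g(x) = -2·x^2 - 4·x - 4, leaving 0
The remainder is 0, so f(x) = g(x) · h(x) with h(x) = -2·x - 2. Hence g | f, i.e. f ∈ (g).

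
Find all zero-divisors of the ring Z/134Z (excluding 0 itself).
An element a ∈ Z/134Z (with a ≠ 0) is a zero-divisor iff gcd(a, 134) > 1 (because a is a unit precisely when gcd(a, n) = 1, and in Z/nZ every nonzero, non-unit element is a zero-divisor). Scan a = 1, ..., 133 and keep those with gcd(a, 134) > 1:
  gcd(2, 134) = 2, gcd(4, 134) = 2, gcd(6, 134) = 2, gcd(8, 134) = 2, gcd(10, 134) = 2, gcd(12, 134) = 2, gcd(14, 134) = 2, gcd(16, 134) = 2, gcd(18, 134) = 2, gcd(20, 134) = 2, gcd(22, 134) = 2, gcd(24, 134) = 2, gcd(26, 134) = 2, gcd(28, 134) = 2, gcd(30, 134) = 2, gcd(32, 134) = 2, gcd(34, 134) = 2, gcd(36, 134) = 2, gcd(38, 134) = 2, gcd(40, 134) = 2, gcd(42, 134) = 2, gcd(44, 134) = 2, gcd(46, 134) = 2, gcd(48, 134) = 2, gcd(50, 134) = 2, gcd(52, 134) = 2, gcd(54, 134) = 2, gcd(56, 134) = 2, gcd(58, 134) = 2, gcd(60, 134) = 2, gcd(62, 134) = 2, gcd(64, 134) = 2, gcd(66, 134) = 2, gcd(67, 134) = 67, gcd(68, 134) = 2, gcd(70, 134) = 2, gcd(72, 134) = 2, gcd(74, 134) = 2, gcd(76, 134) = 2, gcd(78, 134) = 2, gcd(80, 134) = 2, gcd(82, 134) = 2, gcd(84, 134) = 2, gcd(86, 134) = 2, gcd(88, 134) = 2, gcd(90, 134) = 2, gcd(92, 134) = 2, gcd(94, 134) = 2, gcd(96, 134) = 2, gcd(98, 134) = 2, gcd(100, 134) = 2, gcd(102, 134) = 2, gcd(104, 134) = 2, gcd(106, 134) = 2, gcd(108, 134) = 2, gcd(110, 134) = 2, gcd(112, 134) = 2, gcd(114, 134) = 2, gcd(116, 134) = 2, gcd(118, 134) = 2, gcd(120, 134) = 2, gcd(122, 134) = 2, gcd(124, 134) = 2, gcd(126, 134) = 2, gcd(128, 134) = 2, gcd(130, 134) = 2, gcd(132, 134) = 2.
All other a ∈ {1, ..., 133} have gcd(a, 134) = 1 and are units. So the nonzero zero-divisors are exactly the 67 values of a appearing in this scan.

Final answer: nonzero zero-divisors of Z/134Z = {2, 4, 6, 8, 10, 12, 14, 16, 18, 20, 22, 24, 26, 28, 30, 32, 34, 36, 38, 40, 42, 44, 46, 48, 50, 52, 54, 56, 58, 60, 62, 64, 66, 67, 68, 70, 72, 74, 76, 78, 80, 82, 84, 86, 88, 90, 92, 94, 96, 98, 100, 102, 104, 106, 108, 110, 112, 114, 116, 118, 120, 122, 124, 126, 128, 130, 132}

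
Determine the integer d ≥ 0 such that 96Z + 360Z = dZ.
In the PID Z, (a, b) is generated by gcd(a, b). Compute gcd(360, 96) with the extended Euclidean algorithm, tracking rows (r, s, t) with s·360 + t·96 = r:
  row A: (360, 1, 0)   [1·360 + 0·96 = 360]
  row B: (96, 0, 1)   [0·360 + 1·96 = 96]
  360 = 3·96 + 72   → row C = row A − 3·row B = (72, 1, −3)   [check: 1·360 − 3·96 = 72]
  96 = 1·72 + 24   → row D = row B − 1·row C = (24, −1, 4)   [check: −1·360 + 4·96 = 24]
  72 = 3·24 + 0   → remainder 0, stop. gcd = 24 (last nonzero row D).
So gcd(96, 360) = 24, with Bézout identity −1·360 + 4·96 = 24. Containment (⊇): the Bézout identity exhibits 24 as an element of (96, 360), giving (24) ⊆ (96, 360). Containment (⊆): since 24 | 96 and 24 | 360 (96 = 24·4, 360 = 24·15), every Z-linear combination of 96 and 360 is divisible by 24, so (96, 360) ⊆ (24). Therefore (96, 360) = (24), d = 24.

Final answer: (96, 360) = (24); d = 24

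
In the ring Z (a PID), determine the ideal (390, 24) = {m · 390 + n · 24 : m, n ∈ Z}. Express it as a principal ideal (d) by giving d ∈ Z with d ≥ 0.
In the PID Z, (a, b) is generated by gcd(a, b). Compute gcd(390, 24) with the extended Euclidean algorithm, tracking rows (r, s, t) with s·390 + t·24 = r:
  row A: (390, 1, 0)   [1·390 + 0·24 = 390]
  row B: (24, 0, 1)   [0·390 + 1·24 = 24]
  390 = 16·24 + 6   → row C = row A − 16·row B = (6, 1, −16)   [check: 1·390 − 16·24 = 6]
  24 = 4·6 + 0   → remainder 0, stop. gcd = 6 (last nonzero row C).
So gcd(390, 24) = 6, with Bézout identity 1·390 − 16·24 = 6. Containment (⊇): the Bézout identity exhibits 6 as an element of (390, 24), giving (6) ⊆ (390, 24). Containment (⊆): since 6 | 390 and 6 | 24 (390 = 6·65, 24 = 6·4), every Z-linear combination of 390 and 24 is divisible by 6, so (390, 24) ⊆ (6). Therefore (390, 24) = (6), d = 6.

Final answer: (390, 24) = (6); d = 6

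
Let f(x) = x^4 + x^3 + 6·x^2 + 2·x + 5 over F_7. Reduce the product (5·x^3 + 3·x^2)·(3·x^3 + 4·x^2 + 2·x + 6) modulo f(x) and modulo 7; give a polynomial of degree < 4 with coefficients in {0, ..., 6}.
a · b ≡ 4·x^3 + x^2 + 3·x + 4 (mod f(x))

Multiply as integer polynomials: a · b = 15·x^6 + 29·x^5 + 22·x^4 + 36·x^3 + 18·x^2. Reducing coefficients mod 7: a · b ≡ x^6 + x^5 + x^4 + x^3 + 4·x^2. Now divide by f(x) = x^4 + x^3 + 6·x^2 + 2·x + 5 in F_7[x], eliminating the leading term at each step:
  leading term x^6: subtract (x^2)·f(x) = x^6 + x^5 + 6·x^4 + 2·x^3 + 5·x^2, leaving 2·x^4 + 6·x^3 + 6·x^2 (coefficients mod 7)
  leading term 2·x^4: subtract (2)·f(x) = 2·x^4 + 2·x^3 + 5·x^2 + 4·x + 3, leaving 4·x^3 + x^2 + 3·x + 4 (coefficients mod 7)
The degree is now < 4, so this is the remainder. Hence a · b ≡ 4·x^3 + x^2 + 3·x + 4 in F_7[x]/(f).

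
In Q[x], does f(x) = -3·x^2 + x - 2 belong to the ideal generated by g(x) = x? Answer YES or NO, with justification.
In Q[x] the ideal (g) consists of all multiples of g, so f ∈ (g) iff g | f, i.e. iff the remainder of f on division by g is 0. Divide f by g (g is monic, so eliminate the leading term of the running remainder at each step):
  leading term -3·x^2: subtract (-3·x)·g(x) = -3·x^2, leaving x - 2
  leading term x: subtract (1)·g(x) = x, leaving -2
The remainder r(x) = -2 ≠ 0 (and deg r < deg g), so g ∤ f, i.e. f ∉ (g).

Final answer: NO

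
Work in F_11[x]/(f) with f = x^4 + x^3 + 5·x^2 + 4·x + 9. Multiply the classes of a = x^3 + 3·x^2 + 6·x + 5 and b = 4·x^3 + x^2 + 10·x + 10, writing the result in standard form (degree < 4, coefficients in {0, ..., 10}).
a · b ≡ 8·x^3 + 5·x^2 + 8·x (mod f(x))

Multiply as integer polynomials: a · b = 4·x^6 + 13·x^5 + 37·x^4 + 66·x^3 + 95·x^2 + 110·x + 50. Reducing coefficients mod 11: a · b ≡ 4·x^6 + 2·x^5 + 4·x^4 + 7·x^2 + 6. Now divide by f(x) = x^4 + x^3 + 5·x^2 + 4·x + 9 in F_11[x], eliminating the leading term at each step:
  leading term 4·x^6: subtract (4·x^2)·f(x) = 4·x^6 + 4·x^5 + 9·x^4 + 5·x^3 + 3·x^2, leaving 9·x^5 + 6·x^4 + 6·x^3 + 4·x^2 + 6 (coefficients mod 11)
  leading term 9·x^5: subtract (9·x)·f(x) = 9·x^5 + 9·x^4 + x^3 + 3·x^2 + 4·x, leaving 8·x^4 + 5·x^3 + x^2 + 7·x + 6 (coefficients mod 11)
  leading term 8·x^4: subtract (8)·f(x) = 8·x^4 + 8·x^3 + 7·x^2 + 10·x + 6, leaving 8·x^3 + 5·x^2 + 8·x (coefficients mod 11)
The degree is now < 4, so this is the remainder. Hence a · b ≡ 8·x^3 + 5·x^2 + 8·x in F_11[x]/(f).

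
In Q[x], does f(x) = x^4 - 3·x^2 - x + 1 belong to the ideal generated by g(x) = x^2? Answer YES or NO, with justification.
In Q[x] the ideal (g) consists of all multiples of g, so f ∈ (g) iff g | f, i.e. iff the remainder of f on division by g is 0. Divide f by g (g is monic, so eliminate the leading term of the running remainder at each step):
  leading term x^4: subtract (x^2)·g(x) = x^4, leaving -3·x^2 - x + 1
  leading term -3·x^2: subtract (-3)·g(x) = -3·x^2, leaving 1 - x
The remainder r(x) = 1 - x ≠ 0 (and deg r < deg g), so g ∤ f, i.e. f ∉ (g).

Final answer: NO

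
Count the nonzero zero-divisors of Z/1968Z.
In Z/1968Z each nonzero element is either a unit (gcd with 1968 is 1) or a zero-divisor (gcd > 1). The number of units is φ(1968): factorise 1968 = 2^4 · 3 · 41, so φ(1968) = (2^4 − 2^3) · (3 − 1) · (41 − 1) = 8 · 2 · 40 = 640. The nonzero elements number 1968 − 1 = 1967. Hence the nonzero zero-divisors number 1967 − 640 = 1327.

Final answer: Z/1968Z has 1327 nonzero zero-divisors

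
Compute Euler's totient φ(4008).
φ(4008) = 1328

φ is multiplicative, with φ(p^e) = p^e − p^(e−1). Factorise 4008 = 2^3 · 3 · 167. Then
  φ(4008) = (2^3 − 2^2) · (3 − 1) · (167 − 1) = 4 · 2 · 166 = 1328.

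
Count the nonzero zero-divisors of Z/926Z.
Z/926Z has 463 nonzero zero-divisors

In Z/926Z each nonzero element is either a unit (gcd with 926 is 1) or a zero-divisor (gcd > 1). The number of units is φ(926): factorise 926 = 2 · 463, so φ(926) = (2 − 1) · (463 − 1) = 1 · 462 = 462. The nonzero elements number 926 − 1 = 925. Hence the nonzero zero-divisors number 925 − 462 = 463.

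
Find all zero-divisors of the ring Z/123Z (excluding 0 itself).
nonzero zero-divisors of Z/123Z = {3, 6, 9, 12, 15, 18, 21, 24, 27, 30, 33, 36, 39, 41, 42, 45, 48, 51, 54, 57, 60, 63, 66, 69, 72, 75, 78, 81, 82, 84, 87, 90, 93, 96, 99, 102, 105, 108, 111, 114, 117, 120}

An element a ∈ Z/123Z (with a ≠ 0) is a zero-divisor iff gcd(a, 123) > 1 (because a is a unit precisely when gcd(a, n) = 1, and in Z/nZ every nonzero, non-unit element is a zero-divisor). Scan a = 1, ..., 122 and keep those with gcd(a, 123) > 1:
  gcd(3, 123) = 3, gcd(6, 123) = 3, gcd(9, 123) = 3, gcd(12, 123) = 3, gcd(15, 123) = 3, gcd(18, 123) = 3, gcd(21, 123) = 3, gcd(24, 123) = 3, gcd(27, 123) = 3, gcd(30, 123) = 3, gcd(33, 123) = 3, gcd(36, 123) = 3, gcd(39, 123) = 3, gcd(41, 123) = 41, gcd(42, 123) = 3, gcd(45, 123) = 3, gcd(48, 123) = 3, gcd(51, 123) = 3, gcd(54, 123) = 3, gcd(57, 123) = 3, gcd(60, 123) = 3, gcd(63, 123) = 3, gcd(66, 123) = 3, gcd(69, 123) = 3, gcd(72, 123) = 3, gcd(75, 123) = 3, gcd(78, 123) = 3, gcd(81, 123) = 3, gcd(82, 123) = 41, gcd(84, 123) = 3, gcd(87, 123) = 3, gcd(90, 123) = 3, gcd(93, 123) = 3, gcd(96, 123) = 3, gcd(99, 123) = 3, gcd(102, 123) = 3, gcd(105, 123) = 3, gcd(108, 123) = 3, gcd(111, 123) = 3, gcd(114, 123) = 3, gcd(117, 123) = 3, gcd(120, 123) = 3.
All other a ∈ {1, ..., 122} have gcd(a, 123) = 1 and are units. So the nonzero zero-divisors are exactly the 42 values of a appearing in this scan.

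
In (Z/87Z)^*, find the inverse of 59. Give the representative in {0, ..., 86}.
Apply the extended Euclidean algorithm to (87, 59), tracking rows (r, s, t) with s·87 + t·59 = r. Each division r_prev = q·r_cur + r_new produces the new row as (previous row) − q·(current row):
  row A: (87, 1, 0)   [1·87 + 0·59 = 87]
  row B: (59, 0, 1)   [0·87 + 1·59 = 59]
  87 = 1·59 + 28   → row C = row A − 1·row B = (28, 1, −1)   [check: 1·87 − 1·59 = 28]
  59 = 2·28 + 3   → row D = row B − 2·row C = (3, −2, 3)   [check: −2·87 + 3·59 = 3]
  28 = 9·3 + 1   → row E = row C − 9·row D = (1, 19, −28)   [check: 19·87 − 28·59 = 1]
  3 = 3·1 + 0   → remainder 0, stop. gcd = 1 (last nonzero row E).
The gcd is 1, so 59 is invertible mod 87. The last nonzero row gives 19·87 − 28·59 = 1, so t = −28. So 59^(−1) ≡ −28 ≡ 59 (mod 87). Verify: 59 · 59 = 3481 ≡ 1 (mod 87). ✓

Final answer: 59^(−1) ≡ 59 (mod 87)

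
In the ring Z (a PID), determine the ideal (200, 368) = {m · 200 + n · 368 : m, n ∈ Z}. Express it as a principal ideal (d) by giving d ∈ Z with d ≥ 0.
(200, 368) = (8); d = 8

In the PID Z, (a, b) is generated by gcd(a, b). Compute gcd(368, 200) with the extended Euclidean algorithm, tracking rows (r, s, t) with s·368 + t·200 = r:
  row A: (368, 1, 0)   [1·368 + 0·200 = 368]
  row B: (200, 0, 1)   [0·368 + 1·200 = 200]
  368 = 1·200 + 168   → row C = row A − 1·row B = (168, 1, −1)   [check: 1·368 − 1·200 = 168]
  200 = 1·168 + 32   → row D = row B − 1·row C = (32, −1, 2)   [check: −1·368 + 2·200 = 32]
  168 = 5·32 + 8   → row E = row C − 5·row D = (8, 6, −11)   [check: 6·368 − 11·200 = 8]
  32 = 4·8 + 0   → remainder 0, stop. gcd = 8 (last nonzero row E).
So gcd(200, 368) = 8, with Bézout identity 6·368 − 11·200 = 8. Containment (⊇): the Bézout identity exhibits 8 as an element of (200, 368), giving (8) ⊆ (200, 368). Containment (⊆): since 8 | 200 and 8 | 368 (200 = 8·25, 368 = 8·46), every Z-linear combination of 200 and 368 is divisible by 8, so (200, 368) ⊆ (8). Therefore (200, 368) = (8), d = 8.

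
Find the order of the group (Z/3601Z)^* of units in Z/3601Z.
(Z/3601Z)^* consists of the classes a with gcd(a, 3601) = 1, so its order is φ(3601). φ is multiplicative, with φ(p^e) = p^e − p^(e−1). Factorise 3601 = 13 · 277. Then
  φ(3601) = (13 − 1) · (277 − 1) = 12 · 276 = 3312.
Thus |(Z/3601Z)^*| = 3312.

Final answer: |(Z/3601Z)^*| = 3312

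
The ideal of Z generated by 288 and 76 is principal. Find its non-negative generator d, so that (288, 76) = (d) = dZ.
In the PID Z, (a, b) is generated by gcd(a, b). Compute gcd(288, 76) with the extended Euclidean algorithm, tracking rows (r, s, t) with s·288 + t·76 = r:
  row A: (288, 1, 0)   [1·288 + 0·76 = 288]
  row B: (76, 0, 1)   [0·288 + 1·76 = 76]
  288 = 3·76 + 60   → row C = row A − 3·row B = (60, 1, −3)   [check: 1·288 − 3·76 = 60]
  76 = 1·60 + 16   → row D = row B − 1·row C = (16, −1, 4)   [check: −1·288 + 4·76 = 16]
  60 = 3·16 + 12   → row E = row C − 3·row D = (12, 4, −15)   [check: 4·288 − 15·76 = 12]
  16 = 1·12 + 4   → row F = row D − 1·row E = (4, −5, 19)   [check: −5·288 + 19·76 = 4]
  12 = 3·4 + 0   → remainder 0, stop. gcd = 4 (last nonzero row F).
So gcd(288, 76) = 4, with Bézout identity −5·288 + 19·76 = 4. Containment (⊇): the Bézout identity exhibits 4 as an element of (288, 76), giving (4) ⊆ (288, 76). Containment (⊆): since 4 | 288 and 4 | 76 (288 = 4·72, 76 = 4·19), every Z-linear combination of 288 and 76 is divisible by 4, so (288, 76) ⊆ (4). Therefore (288, 76) = (4), d = 4.

Final answer: (288, 76) = (4); d = 4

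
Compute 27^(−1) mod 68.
Apply the extended Euclidean algorithm to (68, 27), tracking rows (r, s, t) with s·68 + t·27 = r. Each division r_prev = q·r_cur + r_new produces the new row as (previous row) − q·(current row):
  row A: (68, 1, 0)   [1·68 + 0·27 = 68]
  row B: (27, 0, 1)   [0·68 + 1·27 = 27]
  68 = 2·27 + 14   → row C = row A − 2·row B = (14, 1, −2)   [check: 1·68 − 2·27 = 14]
  27 = 1·14 + 13   → row D = row B − 1·row C = (13, −1, 3)   [check: −1·68 + 3·27 = 13]
  14 = 1·13 + 1   → row E = row C − 1·row D = (1, 2, −5)   [check: 2·68 − 5·27 = 1]
  13 = 13·1 + 0   → remainder 0, stop. gcd = 1 (last nonzero row E).
The gcd is 1, so 27 is invertible mod 68. The last nonzero row gives 2·68 − 5·27 = 1, so t = −5. So 27^(−1) ≡ −5 ≡ 63 (mod 68). Verify: 27 · 63 = 1701 ≡ 1 (mod 68). ✓

Final answer: 27^(−1) ≡ 63 (mod 68)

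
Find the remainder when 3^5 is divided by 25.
Use repeated squaring. Binary(5) = 101. Walk through the bits of the exponent 5 left-to-right: at each bit after the leading one, square the running value, then multiply by 3 if the bit is 1 (always reducing mod 25):
  bit 1 = 1 (leading): start with 3.
  bit 2 = 0: square 3^2 = 9 (mod 25).
  bit 3 = 1: square 9^2 = 81 ≡ 6; bit is 1, so multiply 6·3 = 18 (mod 25).
Final value: 3^5 ≡ 18 (mod 25).

Final answer: 18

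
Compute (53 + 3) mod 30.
26

Reduce the summands first: 53 ≡ 23 (mod 30), so 53 + 3 ≡ 23 + 3 (mod 30). 23 + 3 = 26; 26 = 0·30 + 26, so (53 + 3) mod 30 = 26.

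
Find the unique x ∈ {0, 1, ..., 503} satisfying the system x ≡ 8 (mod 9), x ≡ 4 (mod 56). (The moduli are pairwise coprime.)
x ≡ 116 (mod 504); the representative in [0, 504) is 116

The moduli 9, 56 are pairwise coprime, so by the CRT there is a unique solution mod 9·56 = 504.
Solve by successive substitution. Start with x ≡ 8 (mod 9).
  Combine with x ≡ 4 (mod 56): write x = 8 + 9·t and require 8 + 9·t ≡ 4 (mod 56), i.e. 9·t ≡ 4 − 8 ≡ 52 (mod 56). Since 9^(−1) ≡ 25 (mod 56), t ≡ 25·52 ≡ 12 (mod 56). So x ≡ 8 + 9·12 = 116 (mod 504).
Unique solution in [0, 504): x = 116.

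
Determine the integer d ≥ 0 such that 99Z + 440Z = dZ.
(99, 440) = (11); d = 11

In the PID Z, (a, b) is generated by gcd(a, b). Compute gcd(440, 99) with the extended Euclidean algorithm, tracking rows (r, s, t) with s·440 + t·99 = r:
  row A: (440, 1, 0)   [1·440 + 0·99 = 440]
  row B: (99, 0, 1)   [0·440 + 1·99 = 99]
  440 = 4·99 + 44   → row C = row A − 4·row B = (44, 1, −4)   [check: 1·440 − 4·99 = 44]
  99 = 2·44 + 11   → row D = row B − 2·row C = (11, −2, 9)   [check: −2·440 + 9·99 = 11]
  44 = 4·11 + 0   → remainder 0, stop. gcd = 11 (last nonzero row D).
So gcd(99, 440) = 11, with Bézout identity −2·440 + 9·99 = 11. Containment (⊇): the Bézout identity exhibits 11 as an element of (99, 440), giving (11) ⊆ (99, 440). Containment (⊆): since 11 | 99 and 11 | 440 (99 = 11·9, 440 = 11·40), every Z-linear combination of 99 and 440 is divisible by 11, so (99, 440) ⊆ (11). Therefore (99, 440) = (11), d = 11.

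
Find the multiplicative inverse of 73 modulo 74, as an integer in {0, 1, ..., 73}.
73^(−1) ≡ 73 (mod 74)

Apply the extended Euclidean algorithm to (74, 73), tracking rows (r, s, t) with s·74 + t·73 = r. Each division r_prev = q·r_cur + r_new produces the new row as (previous row) − q·(current row):
  row A: (74, 1, 0)   [1·74 + 0·73 = 74]
  row B: (73, 0, 1)   [0·74 + 1·73 = 73]
  74 = 1·73 + 1   → row C = row A − 1·row B = (1, 1, −1)   [check: 1·74 − 1·73 = 1]
  73 = 73·1 + 0   → remainder 0, stop. gcd = 1 (last nonzero row C).
The gcd is 1, so 73 is invertible mod 74. The last nonzero row gives 1·74 − 1·73 = 1, so t = −1. So 73^(−1) ≡ −1 ≡ 73 (mod 74). Verify: 73 · 73 = 5329 ≡ 1 (mod 74). ✓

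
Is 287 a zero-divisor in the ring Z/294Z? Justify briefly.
gcd(287, 294) = 7 > 1, so 287 is not a unit in Z/294Z. In Z/nZ every nonzero non-unit is a zero-divisor: explicitly, take b = 294/gcd = 42 ≠ 0 (mod 294); then 287·42 = 12054 = 41·294, i.e. 287·42 ≡ 0 (mod 294). So 287 is a zero-divisor.

Final answer: YES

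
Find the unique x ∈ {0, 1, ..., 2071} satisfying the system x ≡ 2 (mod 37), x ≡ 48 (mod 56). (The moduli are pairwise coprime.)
The moduli 37, 56 are pairwise coprime, so by the CRT there is a unique solution mod 37·56 = 2072.
Solve by successive substitution. Start with x ≡ 2 (mod 37).
  Combine with x ≡ 48 (mod 56): write x = 2 + 37·t and require 2 + 37·t ≡ 48 (mod 56), i.e. 37·t ≡ 48 − 2 ≡ 46 (mod 56). Since 37^(−1) ≡ 53 (mod 56), t ≡ 53·46 ≡ 30 (mod 56). So x ≡ 2 + 37·30 = 1112 (mod 2072).
Unique solution in [0, 2072): x = 1112.

Final answer: x ≡ 1112 (mod 2072); the representative in [0, 2072) is 1112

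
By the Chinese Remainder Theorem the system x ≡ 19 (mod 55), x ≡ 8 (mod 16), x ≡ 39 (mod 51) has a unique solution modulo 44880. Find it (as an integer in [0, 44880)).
The moduli 55, 16, 51 are pairwise coprime, so by the CRT there is a unique solution mod 55·16·51 = 44880.
Solve by successive substitution. Start with x ≡ 19 (mod 55).
  Combine with x ≡ 8 (mod 16): write x = 19 + 55·t and require 19 + 55·t ≡ 8 (mod 16), i.e. 55·t ≡ 8 − 19 ≡ 5 (mod 16). Since 55^(−1) ≡ 7 (mod 16) (55 ≡ 7 (mod 16)), t ≡ 7·5 ≡ 3 (mod 16). So x ≡ 19 + 55·3 = 184 (mod 880).
  Combine with x ≡ 39 (mod 51): write x = 184 + 880·t and require 184 + 880·t ≡ 39 (mod 51), i.e. 880·t ≡ 39 − 184 ≡ 8 (mod 51). Since 880^(−1) ≡ 4 (mod 51) (880 ≡ 13 (mod 51)), t ≡ 4·8 ≡ 32 (mod 51). So x ≡ 184 + 880·32 = 28344 (mod 44880).
Unique solution in [0, 44880): x = 28344.

Final answer: x ≡ 28344 (mod 44880); the representative in [0, 44880) is 28344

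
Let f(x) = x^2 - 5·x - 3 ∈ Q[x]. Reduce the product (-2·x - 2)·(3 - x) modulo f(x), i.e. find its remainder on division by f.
First multiply in Q[x] without reducing: a · b = 2·x^2 - 4·x - 6. Now divide by f(x) = x^2 - 5·x - 3, eliminating the leading term at each step:
  leading term 2·x^2: subtract (2)·f(x) = 2·x^2 - 10·x - 6, leaving 6·x
The degree is now < 2, so this is the remainder. Hence a · b ≡ 6·x in Q[x]/(f).

Final answer: a · b ≡ 6·x (mod f(x))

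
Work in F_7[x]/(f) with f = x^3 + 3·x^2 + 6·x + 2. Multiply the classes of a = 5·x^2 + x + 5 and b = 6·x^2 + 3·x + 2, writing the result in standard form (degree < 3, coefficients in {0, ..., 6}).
a · b ≡ 1 (mod f(x))

Multiply as integer polynomials: a · b = 30·x^4 + 21·x^3 + 43·x^2 + 17·x + 10. Reducing coefficients mod 7: a · b ≡ 2·x^4 + x^2 + 3·x + 3. Now divide by f(x) = x^3 + 3·x^2 + 6·x + 2 in F_7[x], eliminating the leading term at each step:
  leading term 2·x^4: subtract (2·x)·f(x) = 2·x^4 + 6·x^3 + 5·x^2 + 4·x, leaving x^3 + 3·x^2 + 6·x + 3 (coefficients mod 7)
  leading term x^3: subtract (1)·f(x) = x^3 + 3·x^2 + 6·x + 2, leaving 1 (coefficients mod 7)
The degree is now < 3, so this is the remainder. Hence a · b ≡ 1 in F_7[x]/(f).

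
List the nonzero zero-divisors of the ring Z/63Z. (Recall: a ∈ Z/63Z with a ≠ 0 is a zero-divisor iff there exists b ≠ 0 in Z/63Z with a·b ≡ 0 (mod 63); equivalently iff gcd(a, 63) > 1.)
An element a ∈ Z/63Z (with a ≠ 0) is a zero-divisor iff gcd(a, 63) > 1 (because a is a unit precisely when gcd(a, n) = 1, and in Z/nZ every nonzero, non-unit element is a zero-divisor). Scan a = 1, ..., 62 and keep those with gcd(a, 63) > 1:
  gcd(3, 63) = 3, gcd(6, 63) = 3, gcd(7, 63) = 7, gcd(9, 63) = 9, gcd(12, 63) = 3, gcd(14, 63) = 7, gcd(15, 63) = 3, gcd(18, 63) = 9, gcd(21, 63) = 21, gcd(24, 63) = 3, gcd(27, 63) = 9, gcd(28, 63) = 7, gcd(30, 63) = 3, gcd(33, 63) = 3, gcd(35, 63) = 7, gcd(36, 63) = 9, gcd(39, 63) = 3, gcd(42, 63) = 21, gcd(45, 63) = 9, gcd(48, 63) = 3, gcd(49, 63) = 7, gcd(51, 63) = 3, gcd(54, 63) = 9, gcd(56, 63) = 7, gcd(57, 63) = 3, gcd(60, 63) = 3.
All other a ∈ {1, ..., 62} have gcd(a, 63) = 1 and are units. So the nonzero zero-divisors are exactly the 26 values of a appearing in this scan.

Final answer: nonzero zero-divisors of Z/63Z = {3, 6, 7, 9, 12, 14, 15, 18, 21, 24, 27, 28, 30, 33, 35, 36, 39, 42, 45, 48, 49, 51, 54, 56, 57, 60}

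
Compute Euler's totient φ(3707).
φ(3707) = 3360

φ is multiplicative, with φ(p^e) = p^e − p^(e−1). Factorise 3707 = 11 · 337. Then
  φ(3707) = (11 − 1) · (337 − 1) = 10 · 336 = 3360.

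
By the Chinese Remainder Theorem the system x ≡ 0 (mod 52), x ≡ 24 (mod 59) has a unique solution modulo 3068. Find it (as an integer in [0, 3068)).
The moduli 52, 59 are pairwise coprime, so by the CRT there is a unique solution mod 52·59 = 3068.
Solve by successive substitution. Start with x ≡ 0 (mod 52).
  Combine with x ≡ 24 (mod 59): write x = 52·t and require 52·t ≡ 24 (mod 59). Since 52^(−1) ≡ 42 (mod 59), t ≡ 42·24 ≡ 5 (mod 59). So x ≡ 52·5 = 260 (mod 3068).
Unique solution in [0, 3068): x = 260.

Final answer: x ≡ 260 (mod 3068); the representative in [0, 3068) is 260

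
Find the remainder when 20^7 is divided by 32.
Use repeated squaring. Binary(7) = 111. Walk through the bits of the exponent 7 left-to-right: at each bit after the leading one, square the running value, then multiply by 20 if the bit is 1 (always reducing mod 32):
  bit 1 = 1 (leading): start with 20.
  bit 2 = 1: square 20^2 = 400 ≡ 16; bit is 1, so multiply 16·20 = 320 ≡ 0 (mod 32).
  bit 3 = 1: square 0^2 = 0; bit is 1, so multiply 0·20 = 0 (mod 32).
Final value: 20^7 ≡ 0 (mod 32).

Final answer: 0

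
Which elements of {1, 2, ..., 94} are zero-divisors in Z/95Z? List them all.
An element a ∈ Z/95Z (with a ≠ 0) is a zero-divisor iff gcd(a, 95) > 1 (because a is a unit precisely when gcd(a, n) = 1, and in Z/nZ every nonzero, non-unit element is a zero-divisor). Scan a = 1, ..., 94 and keep those with gcd(a, 95) > 1:
  gcd(5, 95) = 5, gcd(10, 95) = 5, gcd(15, 95) = 5, gcd(19, 95) = 19, gcd(20, 95) = 5, gcd(25, 95) = 5, gcd(30, 95) = 5, gcd(35, 95) = 5, gcd(38, 95) = 19, gcd(40, 95) = 5, gcd(45, 95) = 5, gcd(50, 95) = 5, gcd(55, 95) = 5, gcd(57, 95) = 19, gcd(60, 95) = 5, gcd(65, 95) = 5, gcd(70, 95) = 5, gcd(75, 95) = 5, gcd(76, 95) = 19, gcd(80, 95) = 5, gcd(85, 95) = 5, gcd(90, 95) = 5.
All other a ∈ {1, ..., 94} have gcd(a, 95) = 1 and are units. So the nonzero zero-divisors are exactly the 22 values of a appearing in this scan.

Final answer: nonzero zero-divisors of Z/95Z = {5, 10, 15, 19, 20, 25, 30, 35, 38, 40, 45, 50, 55, 57, 60, 65, 70, 75, 76, 80, 85, 90}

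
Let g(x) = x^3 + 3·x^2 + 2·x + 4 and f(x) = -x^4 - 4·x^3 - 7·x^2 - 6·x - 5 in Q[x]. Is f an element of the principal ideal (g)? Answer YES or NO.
NO

In Q[x] the ideal (g) consists of all multiples of g, so f ∈ (g) iff g | f, i.e. iff the remainder of f on division by g is 0. Divide f by g (g is monic, so eliminate the leading term of the running remainder at each step):
  leading term -x^4: subtract (-x)·g(x) = -x^4 - 3·x^3 - 2·x^2 - 4·x, leaving -x^3 - 5·x^2 - 2·x - 5
  leading term -x^3: subtract (-1)·g(x) = -x^3 - 3·x^2 - 2·x - 4, leaving -2·x^2 - 1
The remainder r(x) = -2·x^2 - 1 ≠ 0 (and deg r < deg g), so g ∤ f, i.e. f ∉ (g).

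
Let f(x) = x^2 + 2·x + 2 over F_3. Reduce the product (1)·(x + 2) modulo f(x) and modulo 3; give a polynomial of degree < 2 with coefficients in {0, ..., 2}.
a · b ≡ x + 2 (mod f(x))

Multiply as integer polynomials: a · b = x + 2. Reducing coefficients mod 3: a · b ≡ x + 2. This already has degree < 2, so no reduction by f is needed. Hence a · b ≡ x + 2 in F_3[x]/(f).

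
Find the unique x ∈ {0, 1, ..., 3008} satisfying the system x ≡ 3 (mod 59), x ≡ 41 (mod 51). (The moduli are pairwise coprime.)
x ≡ 2540 (mod 3009); the representative in [0, 3009) is 2540

The moduli 59, 51 are pairwise coprime, so by the CRT there is a unique solution mod 59·51 = 3009.
Solve by successive substitution. Start with x ≡ 3 (mod 59).
  Combine with x ≡ 41 (mod 51): write x = 3 + 59·t and require 3 + 59·t ≡ 41 (mod 51), i.e. 59·t ≡ 41 − 3 ≡ 38 (mod 51). Since 59^(−1) ≡ 32 (mod 51) (59 ≡ 8 (mod 51)), t ≡ 32·38 ≡ 43 (mod 51). So x ≡ 3 + 59·43 = 2540 (mod 3009).
Unique solution in [0, 3009): x = 2540.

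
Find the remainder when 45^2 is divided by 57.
Use repeated squaring. Binary(2) = 10. Walk through the bits of the exponent 2 left-to-right: at each bit after the leading one, square the running value, then multiply by 45 if the bit is 1 (always reducing mod 57):
  bit 1 = 1 (leading): start with 45.
  bit 2 = 0: square 45^2 = 2025 ≡ 30 (mod 57).
Final value: 45^2 ≡ 30 (mod 57).

Final answer: 30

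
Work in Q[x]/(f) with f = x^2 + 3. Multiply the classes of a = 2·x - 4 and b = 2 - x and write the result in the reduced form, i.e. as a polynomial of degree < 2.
First multiply in Q[x] without reducing: a · b = -2·x^2 + 8·x - 8. Now divide by f(x) = x^2 + 3, eliminating the leading term at each step:
  leading term -2·x^2: subtract (-2)·f(x) = -2·x^2 - 6, leaving 8·x - 2
The degree is now < 2, so this is the remainder. Hence a · b ≡ 8·x - 2 in Q[x]/(f).

Final answer: a · b ≡ 8·x - 2 (mod f(x))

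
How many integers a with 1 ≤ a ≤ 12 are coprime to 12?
4

The number of a ∈ {1, ..., 12} with gcd(a, 12) = 1 is by definition Euler's totient φ(12). φ is multiplicative, with φ(p^e) = p^e − p^(e−1). Factorise 12 = 2^2 · 3. Then
  φ(12) = (2^2 − 2^1) · (3 − 1) = 2 · 2 = 4.
So there are 4 such integers.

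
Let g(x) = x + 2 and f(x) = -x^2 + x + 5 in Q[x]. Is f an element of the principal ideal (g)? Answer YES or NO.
In Q[x] the ideal (g) consists of all multiples of g, so f ∈ (g) iff g | f, i.e. iff the remainder of f on division by g is 0. Divide f by g (g is monic, so eliminate the leading term of the running remainder at each step):
  leading term -x^2: subtract (-x)·g(x) = -x^2 - 2·x, leaving 3·x + 5
  leading term 3·x: subtract (3)·g(x) = 3·x + 6, leaving -1
The remainder r(x) = -1 ≠ 0 (and deg r < deg g), so g ∤ f, i.e. f ∉ (g).

Final answer: NO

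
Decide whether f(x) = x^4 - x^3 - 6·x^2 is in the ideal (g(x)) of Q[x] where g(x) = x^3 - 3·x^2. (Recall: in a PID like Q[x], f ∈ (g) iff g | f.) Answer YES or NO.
YES

In Q[x] the ideal (g) consists of all multiples of g, so f ∈ (g) iff g | f, i.e. iff the remainder of f on division by g is 0. Divide f by g (g is monic, so eliminate the leading term of the running remainder at each step):
  leading term x^4: subtract (x)·g(x) = x^4 - 3·x^3, leaving 2·x^3 - 6·x^2
  leading term 2·x^3: subtract (2)·g(x) = 2·x^3 - 6·x^2, leaving 0
The remainder is 0, so f(x) = g(x) · h(x) with h(x) = x + 2. Hence g | f, i.e. f ∈ (g).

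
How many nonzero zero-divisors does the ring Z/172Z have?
In Z/172Z each nonzero element is either a unit (gcd with 172 is 1) or a zero-divisor (gcd > 1). The number of units is φ(172): factorise 172 = 2^2 · 43, so φ(172) = (2^2 − 2^1) · (43 − 1) = 2 · 42 = 84. The nonzero elements number 172 − 1 = 171. Hence the nonzero zero-divisors number 171 − 84 = 87.

Final answer: Z/172Z has 87 nonzero zero-divisors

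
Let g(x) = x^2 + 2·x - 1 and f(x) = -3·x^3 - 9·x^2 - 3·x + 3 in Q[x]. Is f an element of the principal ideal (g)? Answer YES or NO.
In Q[x] the ideal (g) consists of all multiples of g, so f ∈ (g) iff g | f, i.e. iff the remainder of f on division by g is 0. Divide f by g (g is monic, so eliminate the leading term of the running remainder at each step):
  leading term -3·x^3: subtract (-3·x)·g(x) = -3·x^3 - 6·x^2 + 3·x, leaving -3·x^2 - 6·x + 3
  leading term -3·x^2: subtract (-3)·g(x) = -3·x^2 - 6·x + 3, leaving 0
The remainder is 0, so f(x) = g(x) · h(x) with h(x) = -3·x - 3. Hence g | f, i.e. f ∈ (g).

Final answer: YES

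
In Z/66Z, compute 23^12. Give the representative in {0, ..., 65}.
1

Use repeated squaring. Binary(12) = 1100. Walk through the bits of the exponent 12 left-to-right: at each bit after the leading one, square the running value, then multiply by 23 if the bit is 1 (always reducing mod 66):
  bit 1 = 1 (leading): start with 23.
  bit 2 = 1: square 23^2 = 529 ≡ 1; bit is 1, so multiply 1·23 = 23 (mod 66).
  bit 3 = 0: square 23^2 = 529 ≡ 1 (mod 66).
  bit 4 = 0: square 1^2 = 1 (mod 66).
Final value: 23^12 ≡ 1 (mod 66).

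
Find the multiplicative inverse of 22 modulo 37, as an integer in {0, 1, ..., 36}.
22^(−1) ≡ 32 (mod 37)

Apply the extended Euclidean algorithm to (37, 22), tracking rows (r, s, t) with s·37 + t·22 = r. Each division r_prev = q·r_cur + r_new produces the new row as (previous row) − q·(current row):
  row A: (37, 1, 0)   [1·37 + 0·22 = 37]
  row B: (22, 0, 1)   [0·37 + 1·22 = 22]
  37 = 1·22 + 15   → row C = row A − 1·row B = (15, 1, −1)   [check: 1·37 − 1·22 = 15]
  22 = 1·15 + 7   → row D = row B − 1·row C = (7, −1, 2)   [check: −1·37 + 2·22 = 7]
  15 = 2·7 + 1   → row E = row C − 2·row D = (1, 3, −5)   [check: 3·37 − 5·22 = 1]
  7 = 7·1 + 0   → remainder 0, stop. gcd = 1 (last nonzero row E).
The gcd is 1, so 22 is invertible mod 37. The last nonzero row gives 3·37 − 5·22 = 1, so t = −5. So 22^(−1) ≡ −5 ≡ 32 (mod 37). Verify: 22 · 32 = 704 ≡ 1 (mod 37). ✓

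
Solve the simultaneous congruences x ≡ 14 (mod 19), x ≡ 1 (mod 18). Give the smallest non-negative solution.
x ≡ 109 (mod 342); the representative in [0, 342) is 109

The moduli 19, 18 are pairwise coprime, so by the CRT there is a unique solution mod 19·18 = 342.
Solve by successive substitution. Start with x ≡ 14 (mod 19).
  Combine with x ≡ 1 (mod 18): write x = 14 + 19·t and require 14 + 19·t ≡ 1 (mod 18), i.e. 19·t ≡ 1 − 14 ≡ 5 (mod 18). Since 19^(−1) ≡ 1 (mod 18) (19 ≡ 1 (mod 18)), t ≡ 1·5 ≡ 5 (mod 18). So x ≡ 14 + 19·5 = 109 (mod 342).
Unique solution in [0, 342): x = 109.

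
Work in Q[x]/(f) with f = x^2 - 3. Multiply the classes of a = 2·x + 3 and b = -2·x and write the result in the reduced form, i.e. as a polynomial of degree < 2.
First multiply in Q[x] without reducing: a · b = -4·x^2 - 6·x. Now divide by f(x) = x^2 - 3, eliminating the leading term at each step:
  leading term -4·x^2: subtract (-4)·f(x) = 12 - 4·x^2, leaving -6·x - 12
The degree is now < 2, so this is the remainder. Hence a · b ≡ -6·x - 12 in Q[x]/(f).

Final answer: a · b ≡ -6·x - 12 (mod f(x))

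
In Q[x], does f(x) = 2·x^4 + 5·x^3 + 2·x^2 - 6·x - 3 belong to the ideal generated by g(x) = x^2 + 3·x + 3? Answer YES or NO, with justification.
In Q[x] the ideal (g) consists of all multiples of g, so f ∈ (g) iff g | f, i.e. iff the remainder of f on division by g is 0. Divide f by g (g is monic, so eliminate the leading term of the running remainder at each step):
  leading term 2·x^4: subtract (2·x^2)·g(x) = 2·x^4 + 6·x^3 + 6·x^2, leaving -x^3 - 4·x^2 - 6·x - 3
  leading term -x^3: subtract (-x)·g(x) = -x^3 - 3·x^2 - 3·x, leaving -x^2 - 3·x - 3
  leading term -x^2: subtract (-1)·g(x) = -x^2 - 3·x - 3, leaving 0
The remainder is 0, so f(x) = g(x) · h(x) with h(x) = 2·x^2 - x - 1. Hence g | f, i.e. f ∈ (g).

Final answer: YES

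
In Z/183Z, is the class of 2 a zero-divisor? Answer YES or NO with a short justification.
NO

gcd(2, 183) = 1, so 2 is a unit in Z/183Z (it has a multiplicative inverse). A unit cannot be a zero-divisor: if 2·b ≡ 0 then multiplying both sides by 2^(−1) gives b ≡ 0. So 2 is not a zero-divisor.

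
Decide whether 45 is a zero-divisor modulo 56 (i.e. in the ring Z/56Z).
NO

gcd(45, 56) = 1, so 45 is a unit in Z/56Z (it has a multiplicative inverse). A unit cannot be a zero-divisor: if 45·b ≡ 0 then multiplying both sides by 45^(−1) gives b ≡ 0. So 45 is not a zero-divisor.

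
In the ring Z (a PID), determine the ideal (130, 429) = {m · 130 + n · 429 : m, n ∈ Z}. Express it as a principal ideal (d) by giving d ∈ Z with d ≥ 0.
(130, 429) = (13); d = 13

In the PID Z, (a, b) is generated by gcd(a, b). Compute gcd(429, 130) with the extended Euclidean algorithm, tracking rows (r, s, t) with s·429 + t·130 = r:
  row A: (429, 1, 0)   [1·429 + 0·130 = 429]
  row B: (130, 0, 1)   [0·429 + 1·130 = 130]
  429 = 3·130 + 39   → row C = row A − 3·row B = (39, 1, −3)   [check: 1·429 − 3·130 = 39]
  130 = 3·39 + 13   → row D = row B − 3·row C = (13, −3, 10)   [check: −3·429 + 10·130 = 13]
  39 = 3·13 + 0   → remainder 0, stop. gcd = 13 (last nonzero row D).
So gcd(130, 429) = 13, with Bézout identity −3·429 + 10·130 = 13. Containment (⊇): the Bézout identity exhibits 13 as an element of (130, 429), giving (13) ⊆ (130, 429). Containment (⊆): since 13 | 130 and 13 | 429 (130 = 13·10, 429 = 13·33), every Z-linear combination of 130 and 429 is divisible by 13, so (130, 429) ⊆ (13). Therefore (130, 429) = (13), d = 13.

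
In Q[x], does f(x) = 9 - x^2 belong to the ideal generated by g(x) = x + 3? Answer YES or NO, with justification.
YES

In Q[x] the ideal (g) consists of all multiples of g, so f ∈ (g) iff g | f, i.e. iff the remainder of f on division by g is 0. Divide f by g (g is monic, so eliminate the leading term of the running remainder at each step):
  leading term -x^2: subtract (-x)·g(x) = -x^2 - 3·x, leaving 3·x + 9
  leading term 3·x: subtract (3)·g(x) = 3·x + 9, leaving 0
The remainder is 0, so f(x) = g(x) · h(x) with h(x) = 3 - x. Hence g | f, i.e. f ∈ (g).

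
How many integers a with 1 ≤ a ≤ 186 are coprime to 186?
60

The number of a ∈ {1, ..., 186} with gcd(a, 186) = 1 is by definition Euler's totient φ(186). φ is multiplicative, with φ(p^e) = p^e − p^(e−1). Factorise 186 = 2 · 3 · 31. Then
  φ(186) = (2 − 1) · (3 − 1) · (31 − 1) = 1 · 2 · 30 = 60.
So there are 60 such integers.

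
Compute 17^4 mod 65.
61

Use repeated squaring. Binary(4) = 100. Walk through the bits of the exponent 4 left-to-right: at each bit after the leading one, square the running value, then multiply by 17 if the bit is 1 (always reducing mod 65):
  bit 1 = 1 (leading): start with 17.
  bit 2 = 0: square 17^2 = 289 ≡ 29 (mod 65).
  bit 3 = 0: square 29^2 = 841 ≡ 61 (mod 65).
Final value: 17^4 ≡ 61 (mod 65).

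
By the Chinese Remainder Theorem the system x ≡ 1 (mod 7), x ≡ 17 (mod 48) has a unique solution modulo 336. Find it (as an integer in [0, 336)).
The moduli 7, 48 are pairwise coprime, so by the CRT there is a unique solution mod 7·48 = 336.
Solve by successive substitution. Start with x ≡ 1 (mod 7).
  Combine with x ≡ 17 (mod 48): write x = 1 + 7·t and require 1 + 7·t ≡ 17 (mod 48), i.e. 7·t ≡ 17 − 1 ≡ 16 (mod 48). Since 7^(−1) ≡ 7 (mod 48), t ≡ 7·16 ≡ 16 (mod 48). So x ≡ 1 + 7·16 = 113 (mod 336).
Unique solution in [0, 336): x = 113.

Final answer: x ≡ 113 (mod 336); the representative in [0, 336) is 113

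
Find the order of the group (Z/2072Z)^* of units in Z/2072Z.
|(Z/2072Z)^*| = 864

(Z/2072Z)^* consists of the classes a with gcd(a, 2072) = 1, so its order is φ(2072). φ is multiplicative, with φ(p^e) = p^e − p^(e−1). Factorise 2072 = 2^3 · 7 · 37. Then
  φ(2072) = (2^3 − 2^2) · (7 − 1) · (37 − 1) = 4 · 6 · 36 = 864.
Thus |(Z/2072Z)^*| = 864.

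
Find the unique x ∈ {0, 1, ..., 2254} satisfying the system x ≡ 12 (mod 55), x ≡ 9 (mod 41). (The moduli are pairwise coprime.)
The moduli 55, 41 are pairwise coprime, so by the CRT there is a unique solution mod 55·41 = 2255.
Solve by successive substitution. Start with x ≡ 12 (mod 55).
  Combine with x ≡ 9 (mod 41): write x = 12 + 55·t and require 12 + 55·t ≡ 9 (mod 41), i.e. 55·t ≡ 9 − 12 ≡ 38 (mod 41). Since 55^(−1) ≡ 3 (mod 41) (55 ≡ 14 (mod 41)), t ≡ 3·38 ≡ 32 (mod 41). So x ≡ 12 + 55·32 = 1772 (mod 2255).
Unique solution in [0, 2255): x = 1772.

Final answer: x ≡ 1772 (mod 2255); the representative in [0, 2255) is 1772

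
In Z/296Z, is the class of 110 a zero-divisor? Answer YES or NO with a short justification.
gcd(110, 296) = 2 > 1, so 110 is not a unit in Z/296Z. In Z/nZ every nonzero non-unit is a zero-divisor: explicitly, take b = 296/gcd = 148 ≠ 0 (mod 296); then 110·148 = 16280 = 55·296, i.e. 110·148 ≡ 0 (mod 296). So 110 is a zero-divisor.

Final answer: YES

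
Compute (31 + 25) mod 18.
2

Reduce the summands first: 31 ≡ 13, 25 ≡ 7 (mod 18), so 31 + 25 ≡ 13 + 7 (mod 18). 13 + 7 = 20; 20 = 1·18 + 2, so (31 + 25) mod 18 = 2.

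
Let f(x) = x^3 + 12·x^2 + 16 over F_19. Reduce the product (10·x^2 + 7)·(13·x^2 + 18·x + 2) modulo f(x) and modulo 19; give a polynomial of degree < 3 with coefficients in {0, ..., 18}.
a · b ≡ 8·x^2 + 3·x + 16 (mod f(x))

Multiply as integer polynomials: a · b = 130·x^4 + 180·x^3 + 111·x^2 + 126·x + 14. Reducing coefficients mod 19: a · b ≡ 16·x^4 + 9·x^3 + 16·x^2 + 12·x + 14. Now divide by f(x) = x^3 + 12·x^2 + 16 in F_19[x], eliminating the leading term at each step:
  leading term 16·x^4: subtract (16·x)·f(x) = 16·x^4 + 2·x^3 + 9·x, leaving 7·x^3 + 16·x^2 + 3·x + 14 (coefficients mod 19)
  leading term 7·x^3: subtract (7)·f(x) = 7·x^3 + 8·x^2 + 17, leaving 8·x^2 + 3·x + 16 (coefficients mod 19)
The degree is now < 3, so this is the remainder. Hence a · b ≡ 8·x^2 + 3·x + 16 in F_19[x]/(f).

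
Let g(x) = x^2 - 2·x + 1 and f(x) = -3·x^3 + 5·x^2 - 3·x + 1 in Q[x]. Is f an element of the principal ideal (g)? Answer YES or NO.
NO

In Q[x] the ideal (g) consists of all multiples of g, so f ∈ (g) iff g | f, i.e. iff the remainder of f on division by g is 0. Divide f by g (g is monic, so eliminate the leading term of the running remainder at each step):
  leading term -3·x^3: subtract (-3·x)·g(x) = -3·x^3 + 6·x^2 - 3·x, leaving 1 - x^2
  leading term -x^2: subtract (-1)·g(x) = -x^2 + 2·x - 1, leaving 2 - 2·x
The remainder r(x) = 2 - 2·x ≠ 0 (and deg r < deg g), so g ∤ f, i.e. f ∉ (g).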